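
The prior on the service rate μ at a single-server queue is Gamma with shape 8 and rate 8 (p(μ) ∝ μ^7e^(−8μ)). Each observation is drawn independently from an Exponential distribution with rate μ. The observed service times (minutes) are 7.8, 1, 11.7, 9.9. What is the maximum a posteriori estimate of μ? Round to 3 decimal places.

The Exponential(rate=μ) likelihood is ∝ μ^n e^(−μΣtᵢ). Here n = 4 and Σtᵢ = 7.8 + 1 + 11.7 + 9.9 = 30.4.
Posterior ∝ μ^7e^(−8μ) · μ^4e^(−30.4μ) = μ^11e^(−38.4μ), i.e. Gamma(12, 38.4).
Mode = (a−1)/b = 11/38.4 ≈ 0.286.

μ̂_MAP = 0.286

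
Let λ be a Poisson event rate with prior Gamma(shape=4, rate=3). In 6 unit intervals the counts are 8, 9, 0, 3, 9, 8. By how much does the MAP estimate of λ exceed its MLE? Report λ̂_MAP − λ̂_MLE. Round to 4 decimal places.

MAP − MLE = -1.7222

Σxᵢ = 37. Posterior is Gamma(41, 9); MAP = (41−1)/9 = 40/9 ≈ 4.44444.
MLE = x̄ = 37/6 ≈ 6.16667.
Difference = 40/9 − 37/6 = -31/18 ≈ -1.7222.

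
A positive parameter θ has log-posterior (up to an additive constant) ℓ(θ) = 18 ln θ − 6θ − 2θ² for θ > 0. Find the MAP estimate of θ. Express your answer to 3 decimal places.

ℓ'(θ) = 18/θ − 6 − 4θ. Setting this to zero and multiplying by θ: 4θ² + 6θ − 18 = 0.
θ = (−6 + √(6² + 4·4·18)) / (2·4) = (−6 + √324) / 8 = (−6 + 18)/8 = 3/2.
ℓ''(θ) = −18/θ² − 4 < 0, confirming a maximum.

θ̂_MAP = 1.500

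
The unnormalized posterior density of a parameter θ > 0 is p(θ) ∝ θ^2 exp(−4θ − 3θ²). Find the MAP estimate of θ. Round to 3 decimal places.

ℓ'(θ) = 2/θ − 4 − 6θ. Setting this to zero and multiplying by θ: 6θ² + 4θ − 2 = 0.
θ = (−4 + √(4² + 4·6·2)) / (2·6) = (−4 + √64) / 12 = (−4 + 8)/12 = 1/3.
ℓ''(θ) = −2/θ² − 6 < 0, confirming a maximum.

θ̂_MAP = 0.333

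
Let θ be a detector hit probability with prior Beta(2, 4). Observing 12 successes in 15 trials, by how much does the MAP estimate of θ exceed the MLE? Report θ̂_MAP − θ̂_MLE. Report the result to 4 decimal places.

MAP − MLE = -0.1158

Posterior is Beta(14, 7); MAP = (14−1)/(21−2) = 13/19 ≈ 0.68421.
MLE ignores the prior: θ̂_MLE = k/n = 12/15 ≈ 0.80000.
Difference = 13/19 − 12/15 = -11/95 ≈ -0.1158.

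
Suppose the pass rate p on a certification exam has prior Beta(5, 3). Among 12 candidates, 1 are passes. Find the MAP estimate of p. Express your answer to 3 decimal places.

Prior: Beta(5, 3).
Data: 1 success in 12 trials. The binomial likelihood contributes p(1−p)^11, so the posterior is Beta(5+1, 3+11) = Beta(6, 14).
For Beta(a, b) with a, b > 1 the mode is (a−1)/(a+b−2) = 5/18 ≈ 0.278.

p̂_MAP = 0.278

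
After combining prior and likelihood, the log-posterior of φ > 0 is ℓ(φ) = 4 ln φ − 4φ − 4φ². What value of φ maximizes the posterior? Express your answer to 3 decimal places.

ℓ'(φ) = 4/φ − 4 − 8φ. Setting this to zero and multiplying by φ: 8φ² + 4φ − 4 = 0.
φ = (−4 + √(4² + 4·8·4)) / (2·8) = (−4 + √144) / 16 = (−4 + 12)/16 = 1/2.
ℓ''(φ) = −4/φ² − 8 < 0, confirming a maximum.

φ̂_MAP = 0.500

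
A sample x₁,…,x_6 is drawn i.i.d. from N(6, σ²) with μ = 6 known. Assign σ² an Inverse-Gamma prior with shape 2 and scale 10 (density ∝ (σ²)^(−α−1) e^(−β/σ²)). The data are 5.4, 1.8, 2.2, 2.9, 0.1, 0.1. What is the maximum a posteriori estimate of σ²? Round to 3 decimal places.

Sum of squared deviations about the known mean: SS = (5.4−6)² + (1.8−6)² + (2.2−6)² + (2.9−6)² + (0.1−6)² + (0.1−6)² = 111.67.
The Normal likelihood contributes (σ²)^(−n/2) exp(−SS/(2σ²)), so the posterior is Inverse-Gamma(α + n/2, β + SS/2) = Inverse-Gamma(5, 65.835).
The mode of Inverse-Gamma(a, b) is b/(a+1) = 65.835/6 ≈ 10.973.

σ̂²_MAP = 10.973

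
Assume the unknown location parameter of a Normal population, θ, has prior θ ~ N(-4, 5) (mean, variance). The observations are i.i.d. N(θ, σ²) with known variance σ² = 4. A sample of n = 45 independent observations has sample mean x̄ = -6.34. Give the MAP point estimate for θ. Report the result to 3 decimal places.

n = 45, x̄ = -6.34.
For a Normal prior and Normal likelihood with known variance, the posterior is Normal; its mode equals its mean, the precision-weighted average.
Prior precision 1/σ₀² = 1/5 = 0.2; data precision n/σ² = 45/4 = 11.25.
θ̂ = (0.2·(-4) + 11.25·(-6.34)) / (0.2 + 11.25) = (-72.125)/11.45 = -2885/458 ≈ -6.299.

θ̂_MAP = -6.299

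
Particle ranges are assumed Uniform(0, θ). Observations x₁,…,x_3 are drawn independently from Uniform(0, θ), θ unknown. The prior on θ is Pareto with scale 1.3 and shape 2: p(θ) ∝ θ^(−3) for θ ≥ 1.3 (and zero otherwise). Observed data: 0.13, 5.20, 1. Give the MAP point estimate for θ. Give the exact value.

The Uniform(0, θ) likelihood is θ^(−n) for θ ≥ max(xᵢ), zero otherwise. Here max(xᵢ) = 5.20.
Posterior ∝ θ^(−3) · θ^(−3) = θ^(−6) on θ ≥ max(1.3, 5.20) = 5.20.
This density is strictly decreasing in θ, so the posterior mode lies at the lower boundary of the support.

θ̂_MAP = 5.20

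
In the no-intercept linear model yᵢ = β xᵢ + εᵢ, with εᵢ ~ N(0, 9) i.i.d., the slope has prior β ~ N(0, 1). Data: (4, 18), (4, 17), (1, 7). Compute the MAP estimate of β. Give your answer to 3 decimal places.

log p(β | y) = −Σ(yᵢ − βxᵢ)²/(2·9) − β²/(2·1) + const.
Setting the derivative to zero: Σxᵢ(yᵢ − βxᵢ)/9 − β/1 = 0, so β = Σxᵢyᵢ / (Σxᵢ² + σ²/τ²).
Σxᵢyᵢ = 4·18 + 4·17 + 1·7 = 147; Σxᵢ² = 33; σ²/τ² = 9.
β̂_MAP = 147 / (33 + 9) = 147/42 ≈ 3.500.

β̂_MAP = 3.500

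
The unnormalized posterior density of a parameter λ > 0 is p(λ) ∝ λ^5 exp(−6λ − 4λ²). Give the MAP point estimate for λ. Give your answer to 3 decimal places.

ℓ'(λ) = 5/λ − 6 − 8λ. Setting this to zero and multiplying by λ: 8λ² + 6λ − 5 = 0.
λ = (−6 + √(6² + 4·8·5)) / (2·8) = (−6 + √196) / 16 = (−6 + 14)/16 = 1/2.
ℓ''(λ) = −5/λ² − 8 < 0, confirming a maximum.

λ̂_MAP = 0.500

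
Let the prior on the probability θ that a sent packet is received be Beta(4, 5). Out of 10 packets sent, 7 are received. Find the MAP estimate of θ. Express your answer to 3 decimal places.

θ̂_MAP = 0.588

Prior: Beta(4, 5).
Data: 7 successes in 10 trials. The binomial likelihood contributes θ^7(1−θ)^3, so the posterior is Beta(4+7, 5+3) = Beta(11, 8).
For Beta(a, b) with a, b > 1 the mode is (a−1)/(a+b−2) = 10/17 ≈ 0.588.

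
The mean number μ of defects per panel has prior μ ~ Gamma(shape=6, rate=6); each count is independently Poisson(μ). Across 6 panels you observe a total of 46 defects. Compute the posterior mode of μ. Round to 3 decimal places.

Σxᵢ = 46, n = 6.
Posterior ∝ μ^5e^(−6μ) · μ^46e^(−6μ) = μ^51e^(−12μ), i.e. Gamma(shape=52, rate=12).
The mode of a Gamma(a, b) with a ≥ 1 (shape–rate) is (a−1)/b = 51/12 ≈ 4.250.

μ̂_MAP = 4.250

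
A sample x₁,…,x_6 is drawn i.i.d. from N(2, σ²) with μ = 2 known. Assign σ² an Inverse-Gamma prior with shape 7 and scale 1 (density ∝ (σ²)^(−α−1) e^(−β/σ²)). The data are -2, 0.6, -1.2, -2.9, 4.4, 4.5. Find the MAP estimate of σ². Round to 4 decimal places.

Sum of squared deviations about the known mean: SS = (-2−2)² + (0.6−2)² + (-1.2−2)² + (-2.9−2)² + (4.4−2)² + (4.5−2)² = 64.22.
The Normal likelihood contributes (σ²)^(−n/2) exp(−SS/(2σ²)), so the posterior is Inverse-Gamma(α + n/2, β + SS/2) = Inverse-Gamma(10, 33.11).
The mode of Inverse-Gamma(a, b) is b/(a+1) = 33.11/11 ≈ 3.0100.

σ̂²_MAP = 3.0100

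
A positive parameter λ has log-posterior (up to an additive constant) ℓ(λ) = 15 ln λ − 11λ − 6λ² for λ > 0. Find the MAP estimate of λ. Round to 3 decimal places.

ℓ'(λ) = 15/λ − 11 − 12λ. Setting this to zero and multiplying by λ: 12λ² + 11λ − 15 = 0.
λ = (−11 + √(11² + 4·12·15)) / (2·12) = (−11 + √841) / 24 = (−11 + 29)/24 = 3/4.
ℓ''(λ) = −15/λ² − 12 < 0, confirming a maximum.

λ̂_MAP = 0.750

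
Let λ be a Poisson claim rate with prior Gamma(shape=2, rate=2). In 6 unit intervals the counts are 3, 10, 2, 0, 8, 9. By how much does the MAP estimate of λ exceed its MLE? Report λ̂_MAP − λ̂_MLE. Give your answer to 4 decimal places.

MAP − MLE = -1.2083

Σxᵢ = 32. Posterior is Gamma(34, 8); MAP = (34−1)/8 = 33/8 ≈ 4.12500.
MLE = x̄ = 32/6 ≈ 5.33333.
Difference = 33/8 − 32/6 = -29/24 ≈ -1.2083.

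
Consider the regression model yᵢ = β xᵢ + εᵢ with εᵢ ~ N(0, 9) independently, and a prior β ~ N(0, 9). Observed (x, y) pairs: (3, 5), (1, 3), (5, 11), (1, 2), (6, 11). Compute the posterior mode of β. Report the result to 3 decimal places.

β̂_MAP = 1.932

log p(β | y) = −Σ(yᵢ − βxᵢ)²/(2·9) − β²/(2·9) + const.
Setting the derivative to zero: Σxᵢ(yᵢ − βxᵢ)/9 − β/9 = 0, so β = Σxᵢyᵢ / (Σxᵢ² + σ²/τ²).
Σxᵢyᵢ = 3·5 + 1·3 + 5·11 + 1·2 + 6·11 = 141; Σxᵢ² = 72; σ²/τ² = 1.
β̂_MAP = 141 / (72 + 1) = 141/73 ≈ 1.932.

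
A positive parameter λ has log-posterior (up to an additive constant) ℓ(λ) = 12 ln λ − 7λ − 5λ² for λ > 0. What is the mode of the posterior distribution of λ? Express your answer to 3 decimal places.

ℓ'(λ) = 12/λ − 7 − 10λ. Setting this to zero and multiplying by λ: 10λ² + 7λ − 12 = 0.
λ = (−7 + √(7² + 4·10·12)) / (2·10) = (−7 + √529) / 20 = (−7 + 23)/20 = 4/5.
ℓ''(λ) = −12/λ² − 10 < 0, confirming a maximum.

λ̂_MAP = 0.800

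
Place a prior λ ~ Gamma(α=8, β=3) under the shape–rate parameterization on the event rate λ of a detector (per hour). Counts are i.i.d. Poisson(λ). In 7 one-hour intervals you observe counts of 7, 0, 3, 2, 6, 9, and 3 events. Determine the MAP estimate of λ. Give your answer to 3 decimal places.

λ̂_MAP = 3.700

Σxᵢ = 7+0+3+2+6+9+3 = 30, with n = 7.
Posterior ∝ λ^7e^(−3λ) · λ^30e^(−7λ) = λ^37e^(−10λ), i.e. Gamma(shape=38, rate=10).
The mode of a Gamma(a, b) with a ≥ 1 (shape–rate) is (a−1)/b = 37/10 ≈ 3.700.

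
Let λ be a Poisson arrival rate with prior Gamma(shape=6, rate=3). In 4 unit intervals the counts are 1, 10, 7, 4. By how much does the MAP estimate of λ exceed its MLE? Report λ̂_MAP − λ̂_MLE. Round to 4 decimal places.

Σxᵢ = 22. Posterior is Gamma(28, 7); MAP = (28−1)/7 = 27/7 ≈ 3.85714.
MLE = x̄ = 22/4 ≈ 5.50000.
Difference = 27/7 − 22/4 = -23/14 ≈ -1.6429.

MAP − MLE = -1.6429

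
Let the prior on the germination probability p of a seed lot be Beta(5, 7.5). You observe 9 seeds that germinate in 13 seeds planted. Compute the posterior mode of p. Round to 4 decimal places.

Prior: Beta(5, 7.5).
Data: 9 successes in 13 trials. The binomial likelihood contributes p^9(1−p)^4, so the posterior is Beta(5+9, 7.5+4) = Beta(14, 11.5).
For Beta(a, b) with a, b > 1 the mode is (a−1)/(a+b−2) = 13/23.5 ≈ 0.5532.

p̂_MAP = 0.5532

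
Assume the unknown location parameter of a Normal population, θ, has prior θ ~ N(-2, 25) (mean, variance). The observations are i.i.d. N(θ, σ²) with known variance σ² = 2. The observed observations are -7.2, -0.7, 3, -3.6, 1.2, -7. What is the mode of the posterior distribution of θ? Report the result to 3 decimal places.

θ̂_MAP = -2.378

n = 6; x̄ = ((-7.2) + (-0.7) + 3 + (-3.6) + 1.2 + (-7))/6 = -14.3/6 = -143/60 ≈ -2.3833.
For a Normal prior and Normal likelihood with known variance, the posterior is Normal; its mode equals its mean, the precision-weighted average.
Prior precision 1/σ₀² = 1/25 = 0.04; data precision n/σ² = 6/2 = 3.
θ̂ = (0.04·(-2) + 3·(-143/60)) / (0.04 + 3) = (-7.23)/3.04 = -723/304 ≈ -2.378.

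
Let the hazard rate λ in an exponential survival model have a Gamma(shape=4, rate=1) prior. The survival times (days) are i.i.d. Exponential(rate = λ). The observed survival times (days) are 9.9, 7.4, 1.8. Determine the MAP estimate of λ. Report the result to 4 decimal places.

The Exponential(rate=λ) likelihood is ∝ λ^n e^(−λΣtᵢ). Here n = 3 and Σtᵢ = 9.9 + 7.4 + 1.8 = 19.1.
Posterior ∝ λ^3e^(−1λ) · λ^3e^(−19.1λ) = λ^6e^(−20.1λ), i.e. Gamma(7, 20.1).
Mode = (a−1)/b = 6/20.1 ≈ 0.2985.

λ̂_MAP = 0.2985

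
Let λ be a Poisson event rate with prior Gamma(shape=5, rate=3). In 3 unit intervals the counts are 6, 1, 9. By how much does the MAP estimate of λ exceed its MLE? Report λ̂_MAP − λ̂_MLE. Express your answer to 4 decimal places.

Σxᵢ = 16. Posterior is Gamma(21, 6); MAP = (21−1)/6 = 20/6 ≈ 3.33333.
MLE = x̄ = 16/3 ≈ 5.33333.
Difference = 20/6 − 16/3 = -2 ≈ -2.0000.

MAP − MLE = -2.0000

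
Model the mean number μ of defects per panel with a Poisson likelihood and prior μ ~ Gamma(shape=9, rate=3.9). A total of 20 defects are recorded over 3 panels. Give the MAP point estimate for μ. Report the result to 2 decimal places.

μ̂_MAP = 4.06

Σxᵢ = 20, n = 3.
Posterior ∝ μ^8e^(−3.9μ) · μ^20e^(−3μ) = μ^28e^(−6.9μ), i.e. Gamma(shape=29, rate=6.9).
The mode of a Gamma(a, b) with a ≥ 1 (shape–rate) is (a−1)/b = 28/6.9 ≈ 4.06.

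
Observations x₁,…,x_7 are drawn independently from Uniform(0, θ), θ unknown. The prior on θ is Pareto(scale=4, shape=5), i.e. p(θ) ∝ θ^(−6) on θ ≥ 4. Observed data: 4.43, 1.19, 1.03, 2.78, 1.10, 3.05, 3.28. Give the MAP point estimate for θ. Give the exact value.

The Uniform(0, θ) likelihood is θ^(−n) for θ ≥ max(xᵢ), zero otherwise. Here max(xᵢ) = 4.43.
Posterior ∝ θ^(−6) · θ^(−7) = θ^(−13) on θ ≥ max(4, 4.43) = 4.43.
This density is strictly decreasing in θ, so the posterior mode lies at the lower boundary of the support.

θ̂_MAP = 4.43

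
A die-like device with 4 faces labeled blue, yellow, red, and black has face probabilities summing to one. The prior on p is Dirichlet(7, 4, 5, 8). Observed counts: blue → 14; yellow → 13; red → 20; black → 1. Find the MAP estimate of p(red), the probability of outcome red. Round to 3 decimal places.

MAP estimate of p(red) = 0.353

The posterior is Dirichlet(αᵢ + nᵢ) = Dirichlet(21, 17, 25, 9).
For a Dirichlet(a₁,…,a_K) with all aᵢ > 1, the mode has j-th component (aⱼ − 1)/(Σaᵢ − K).
Here Σaᵢ = 72 and K = 4, so p(red) = (25 − 1)/(72 − 4) = 24/68 ≈ 0.353.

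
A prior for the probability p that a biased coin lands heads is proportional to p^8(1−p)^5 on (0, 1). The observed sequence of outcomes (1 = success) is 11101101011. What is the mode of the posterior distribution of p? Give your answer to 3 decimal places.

p̂_MAP = 0.667

The prior density ∝ p^8(1−p)^5 is the kernel of Beta(9, 6).
Data: 8 successes in 11 trials (from the sequence). The binomial likelihood contributes p^8(1−p)^3, so the posterior is Beta(9+8, 6+3) = Beta(17, 9).
For Beta(a, b) with a, b > 1 the mode is (a−1)/(a+b−2) = 16/24 ≈ 0.667.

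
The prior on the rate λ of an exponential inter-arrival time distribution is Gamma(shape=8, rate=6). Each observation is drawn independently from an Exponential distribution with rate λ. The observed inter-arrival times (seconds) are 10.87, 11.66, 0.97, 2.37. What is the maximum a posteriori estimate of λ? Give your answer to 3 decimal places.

λ̂_MAP = 0.345

The Exponential(rate=λ) likelihood is ∝ λ^n e^(−λΣtᵢ). Here n = 4 and Σtᵢ = 10.87 + 11.66 + 0.97 + 2.37 = 25.87.
Posterior ∝ λ^7e^(−6λ) · λ^4e^(−25.87λ) = λ^11e^(−31.87λ), i.e. Gamma(12, 31.87).
Mode = (a−1)/b = 11/31.87 ≈ 0.345.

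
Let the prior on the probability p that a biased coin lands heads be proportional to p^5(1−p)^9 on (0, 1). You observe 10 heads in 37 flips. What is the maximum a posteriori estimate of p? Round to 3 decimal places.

p̂_MAP = 0.294

The prior density ∝ p^5(1−p)^9 is the kernel of Beta(6, 10).
Data: 10 successes in 37 trials. The binomial likelihood contributes p^10(1−p)^27, so the posterior is Beta(6+10, 10+27) = Beta(16, 37).
For Beta(a, b) with a, b > 1 the mode is (a−1)/(a+b−2) = 15/51 ≈ 0.294.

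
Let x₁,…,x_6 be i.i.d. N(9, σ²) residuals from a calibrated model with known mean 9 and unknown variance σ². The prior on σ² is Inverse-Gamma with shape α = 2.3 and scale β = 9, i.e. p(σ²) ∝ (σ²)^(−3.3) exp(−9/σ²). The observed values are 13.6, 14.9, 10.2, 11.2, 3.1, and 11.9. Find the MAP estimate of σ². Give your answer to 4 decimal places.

Sum of squared deviations about the known mean: SS = (13.6−9)² + (14.9−9)² + (10.2−9)² + (11.2−9)² + (3.1−9)² + (11.9−9)² = 105.47.
The Normal likelihood contributes (σ²)^(−n/2) exp(−SS/(2σ²)), so the posterior is Inverse-Gamma(α + n/2, β + SS/2) = Inverse-Gamma(5.3, 61.735).
The mode of Inverse-Gamma(a, b) is b/(a+1) = 61.735/6.3 ≈ 9.7992.

σ̂²_MAP = 9.7992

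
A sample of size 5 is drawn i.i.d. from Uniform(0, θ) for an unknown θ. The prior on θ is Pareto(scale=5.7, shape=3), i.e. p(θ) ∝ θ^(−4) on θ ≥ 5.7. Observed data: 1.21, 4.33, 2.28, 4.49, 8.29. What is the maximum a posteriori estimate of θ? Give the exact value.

The Uniform(0, θ) likelihood is θ^(−n) for θ ≥ max(xᵢ), zero otherwise. Here max(xᵢ) = 8.29.
Posterior ∝ θ^(−4) · θ^(−5) = θ^(−9) on θ ≥ max(5.7, 8.29) = 8.29.
This density is strictly decreasing in θ, so the posterior mode lies at the lower boundary of the support.

θ̂_MAP = 8.29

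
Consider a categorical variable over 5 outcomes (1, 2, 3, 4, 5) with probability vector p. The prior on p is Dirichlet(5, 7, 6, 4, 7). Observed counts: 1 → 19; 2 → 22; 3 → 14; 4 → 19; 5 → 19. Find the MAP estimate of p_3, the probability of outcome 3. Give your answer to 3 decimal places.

MAP estimate: 0.162

The posterior is Dirichlet(αᵢ + nᵢ) = Dirichlet(24, 29, 20, 23, 26).
For a Dirichlet(a₁,…,a_K) with all aᵢ > 1, the mode has j-th component (aⱼ − 1)/(Σaᵢ − K).
Here Σaᵢ = 122 and K = 5, so p_3 = (20 − 1)/(122 − 5) = 19/117 ≈ 0.162.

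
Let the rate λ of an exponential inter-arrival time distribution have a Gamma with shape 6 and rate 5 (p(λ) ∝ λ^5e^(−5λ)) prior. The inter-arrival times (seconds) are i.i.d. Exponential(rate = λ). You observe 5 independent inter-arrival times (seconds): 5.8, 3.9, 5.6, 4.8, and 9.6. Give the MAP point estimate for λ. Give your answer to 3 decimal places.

λ̂_MAP = 0.288

The Exponential(rate=λ) likelihood is ∝ λ^n e^(−λΣtᵢ). Here n = 5 and Σtᵢ = 5.8 + 3.9 + 5.6 + 4.8 + 9.6 = 29.7.
Posterior ∝ λ^5e^(−5λ) · λ^5e^(−29.7λ) = λ^10e^(−34.7λ), i.e. Gamma(11, 34.7).
Mode = (a−1)/b = 10/34.7 ≈ 0.288.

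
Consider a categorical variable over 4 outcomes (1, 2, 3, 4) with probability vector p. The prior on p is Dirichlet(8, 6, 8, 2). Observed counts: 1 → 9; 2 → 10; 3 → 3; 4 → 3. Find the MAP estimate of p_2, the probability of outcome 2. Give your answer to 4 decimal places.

MAP estimate: 0.3333

The posterior is Dirichlet(αᵢ + nᵢ) = Dirichlet(17, 16, 11, 5).
For a Dirichlet(a₁,…,a_K) with all aᵢ > 1, the mode has j-th component (aⱼ − 1)/(Σaᵢ − K).
Here Σaᵢ = 49 and K = 4, so p_2 = (16 − 1)/(49 − 4) = 15/45 ≈ 0.3333.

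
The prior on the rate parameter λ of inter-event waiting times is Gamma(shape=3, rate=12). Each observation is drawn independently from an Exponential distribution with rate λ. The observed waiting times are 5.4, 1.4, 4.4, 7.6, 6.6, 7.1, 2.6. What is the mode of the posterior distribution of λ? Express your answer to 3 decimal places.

The Exponential(rate=λ) likelihood is ∝ λ^n e^(−λΣtᵢ). Here n = 7 and Σtᵢ = 5.4 + 1.4 + 4.4 + 7.6 + 6.6 + 7.1 + 2.6 = 35.1.
Posterior ∝ λ^2e^(−12λ) · λ^7e^(−35.1λ) = λ^9e^(−47.1λ), i.e. Gamma(10, 47.1).
Mode = (a−1)/b = 9/47.1 ≈ 0.191.

λ̂_MAP = 0.191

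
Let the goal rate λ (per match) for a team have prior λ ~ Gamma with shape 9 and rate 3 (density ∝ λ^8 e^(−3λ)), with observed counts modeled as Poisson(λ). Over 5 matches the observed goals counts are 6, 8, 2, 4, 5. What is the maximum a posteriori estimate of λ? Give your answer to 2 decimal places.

Σxᵢ = 6+8+2+4+5 = 25, with n = 5.
Posterior ∝ λ^8e^(−3λ) · λ^25e^(−5λ) = λ^33e^(−8λ), i.e. Gamma(shape=34, rate=8).
The mode of a Gamma(a, b) with a ≥ 1 (shape–rate) is (a−1)/b = 33/8 ≈ 4.13.

λ̂_MAP = 4.13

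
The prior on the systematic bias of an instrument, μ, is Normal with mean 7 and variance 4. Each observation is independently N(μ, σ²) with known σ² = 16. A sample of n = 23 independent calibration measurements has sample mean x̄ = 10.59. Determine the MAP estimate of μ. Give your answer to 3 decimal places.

n = 23, x̄ = 10.59.
For a Normal prior and Normal likelihood with known variance, the posterior is Normal; its mode equals its mean, the precision-weighted average.
Prior precision 1/σ₀² = 1/4 = 0.25; data precision n/σ² = 23/16 = 1.4375.
μ̂ = (0.25·7 + 1.4375·10.59) / (0.25 + 1.4375) = 16.973125/1.6875 = 27157/2700 ≈ 10.058.

μ̂_MAP = 10.058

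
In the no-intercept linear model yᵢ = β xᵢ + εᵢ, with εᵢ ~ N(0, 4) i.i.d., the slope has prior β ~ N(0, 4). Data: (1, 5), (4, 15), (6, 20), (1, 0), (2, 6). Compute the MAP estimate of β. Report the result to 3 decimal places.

β̂_MAP = 3.339

log p(β | y) = −Σ(yᵢ − βxᵢ)²/(2·4) − β²/(2·4) + const.
Setting the derivative to zero: Σxᵢ(yᵢ − βxᵢ)/4 − β/4 = 0, so β = Σxᵢyᵢ / (Σxᵢ² + σ²/τ²).
Σxᵢyᵢ = 1·5 + 4·15 + 6·20 + 1·0 + 2·6 = 197; Σxᵢ² = 58; σ²/τ² = 1.
β̂_MAP = 197 / (58 + 1) = 197/59 ≈ 3.339.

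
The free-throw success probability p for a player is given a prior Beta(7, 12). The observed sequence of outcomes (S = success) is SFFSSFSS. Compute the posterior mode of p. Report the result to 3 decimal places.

p̂_MAP = 0.440

Prior: Beta(7, 12).
Data: 5 successes in 8 trials (from the sequence). The binomial likelihood contributes p^5(1−p)^3, so the posterior is Beta(7+5, 12+3) = Beta(12, 15).
For Beta(a, b) with a, b > 1 the mode is (a−1)/(a+b−2) = 11/25 ≈ 0.440.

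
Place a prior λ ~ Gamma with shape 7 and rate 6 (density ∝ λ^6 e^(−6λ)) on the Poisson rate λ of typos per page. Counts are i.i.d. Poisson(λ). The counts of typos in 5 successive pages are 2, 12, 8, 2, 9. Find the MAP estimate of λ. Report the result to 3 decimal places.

Σxᵢ = 2+12+8+2+9 = 33, with n = 5.
Posterior ∝ λ^6e^(−6λ) · λ^33e^(−5λ) = λ^39e^(−11λ), i.e. Gamma(shape=40, rate=11).
The mode of a Gamma(a, b) with a ≥ 1 (shape–rate) is (a−1)/b = 39/11 ≈ 3.545.

λ̂_MAP = 3.545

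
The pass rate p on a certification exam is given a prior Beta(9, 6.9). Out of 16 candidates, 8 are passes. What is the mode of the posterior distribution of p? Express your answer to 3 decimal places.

Prior: Beta(9, 6.9).
Data: 8 successes in 16 trials. The binomial likelihood contributes p^8(1−p)^8, so the posterior is Beta(9+8, 6.9+8) = Beta(17, 14.9).
For Beta(a, b) with a, b > 1 the mode is (a−1)/(a+b−2) = 16/29.9 ≈ 0.535.

p̂_MAP = 0.535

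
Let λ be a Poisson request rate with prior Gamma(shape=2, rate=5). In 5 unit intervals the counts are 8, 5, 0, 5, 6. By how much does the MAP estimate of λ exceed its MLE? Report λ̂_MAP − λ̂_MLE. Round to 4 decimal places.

MAP − MLE = -2.3000

Σxᵢ = 24. Posterior is Gamma(26, 10); MAP = (26−1)/10 = 25/10 ≈ 2.50000.
MLE = x̄ = 24/5 ≈ 4.80000.
Difference = 25/10 − 24/5 = -23/10 ≈ -2.3000.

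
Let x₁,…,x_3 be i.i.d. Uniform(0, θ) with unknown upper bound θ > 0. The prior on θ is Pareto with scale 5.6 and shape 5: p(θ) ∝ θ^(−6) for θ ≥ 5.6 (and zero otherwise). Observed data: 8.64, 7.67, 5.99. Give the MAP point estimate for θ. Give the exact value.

θ̂_MAP = 8.64

The Uniform(0, θ) likelihood is θ^(−n) for θ ≥ max(xᵢ), zero otherwise. Here max(xᵢ) = 8.64.
Posterior ∝ θ^(−6) · θ^(−3) = θ^(−9) on θ ≥ max(5.6, 8.64) = 8.64.
This density is strictly decreasing in θ, so the posterior mode lies at the lower boundary of the support.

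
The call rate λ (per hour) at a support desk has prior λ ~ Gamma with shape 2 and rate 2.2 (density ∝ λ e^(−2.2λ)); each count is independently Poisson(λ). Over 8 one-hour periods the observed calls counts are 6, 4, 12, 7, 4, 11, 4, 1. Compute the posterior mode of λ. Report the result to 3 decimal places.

λ̂_MAP = 4.902

Σxᵢ = 6+4+12+7+4+11+4+1 = 49, with n = 8.
Posterior ∝ λe^(−2.2λ) · λ^49e^(−8λ) = λ^50e^(−10.2λ), i.e. Gamma(shape=51, rate=10.2).
The mode of a Gamma(a, b) with a ≥ 1 (shape–rate) is (a−1)/b = 50/10.2 ≈ 4.902.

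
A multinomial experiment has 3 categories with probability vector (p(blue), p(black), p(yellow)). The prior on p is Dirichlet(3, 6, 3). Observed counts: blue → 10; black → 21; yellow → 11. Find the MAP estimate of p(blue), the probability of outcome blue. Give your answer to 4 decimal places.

MAP estimate of p(blue) = 0.2353

The posterior is Dirichlet(αᵢ + nᵢ) = Dirichlet(13, 27, 14).
For a Dirichlet(a₁,…,a_K) with all aᵢ > 1, the mode has j-th component (aⱼ − 1)/(Σaᵢ − K).
Here Σaᵢ = 54 and K = 3, so p(blue) = (13 − 1)/(54 − 3) = 12/51 ≈ 0.2353.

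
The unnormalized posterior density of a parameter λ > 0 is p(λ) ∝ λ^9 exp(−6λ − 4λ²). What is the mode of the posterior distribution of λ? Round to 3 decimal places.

λ̂_MAP = 0.750

ℓ'(λ) = 9/λ − 6 − 8λ. Setting this to zero and multiplying by λ: 8λ² + 6λ − 9 = 0.
λ = (−6 + √(6² + 4·8·9)) / (2·8) = (−6 + √324) / 16 = (−6 + 18)/16 = 3/4.
ℓ''(λ) = −9/λ² − 8 < 0, confirming a maximum.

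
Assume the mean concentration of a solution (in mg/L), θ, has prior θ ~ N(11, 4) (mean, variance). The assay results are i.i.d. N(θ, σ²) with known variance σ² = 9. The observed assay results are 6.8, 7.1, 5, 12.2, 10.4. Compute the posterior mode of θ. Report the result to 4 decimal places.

θ̂_MAP = 9.1379

n = 5; x̄ = (6.8 + 7.1 + 5 + 12.2 + 10.4)/5 = 41.5/5 = 8.3.
For a Normal prior and Normal likelihood with known variance, the posterior is Normal; its mode equals its mean, the precision-weighted average.
Prior precision 1/σ₀² = 1/4 = 0.25; data precision n/σ² = 5/9.
θ̂ = (0.25·11 + (5/9)·8.3) / (0.25 + 5/9) = (265/36)/(29/36) = 265/29 ≈ 9.1379.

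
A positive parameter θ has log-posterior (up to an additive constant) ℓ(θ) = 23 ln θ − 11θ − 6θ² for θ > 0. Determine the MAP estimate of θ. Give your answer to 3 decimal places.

ℓ'(θ) = 23/θ − 11 − 12θ. Setting this to zero and multiplying by θ: 12θ² + 11θ − 23 = 0.
θ = (−11 + √(11² + 4·12·23)) / (2·12) = (−11 + √1225) / 24 = (−11 + 35)/24 = 1.
ℓ''(θ) = −23/θ² − 12 < 0, confirming a maximum.

θ̂_MAP = 1.000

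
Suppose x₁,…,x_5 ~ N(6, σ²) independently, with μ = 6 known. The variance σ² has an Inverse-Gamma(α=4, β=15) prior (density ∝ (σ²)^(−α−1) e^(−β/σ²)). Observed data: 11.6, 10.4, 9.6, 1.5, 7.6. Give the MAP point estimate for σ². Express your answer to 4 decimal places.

σ̂²_MAP = 7.7660

Sum of squared deviations about the known mean: SS = (11.6−6)² + (10.4−6)² + (9.6−6)² + (1.5−6)² + (7.6−6)² = 86.49.
The Normal likelihood contributes (σ²)^(−n/2) exp(−SS/(2σ²)), so the posterior is Inverse-Gamma(α + n/2, β + SS/2) = Inverse-Gamma(6.5, 58.245).
The mode of Inverse-Gamma(a, b) is b/(a+1) = 58.245/7.5 ≈ 7.7660.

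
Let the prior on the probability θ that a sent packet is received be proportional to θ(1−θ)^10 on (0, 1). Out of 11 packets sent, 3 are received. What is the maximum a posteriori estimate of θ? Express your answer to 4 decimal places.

The prior density ∝ θ(1−θ)^10 is the kernel of Beta(2, 11).
Data: 3 successes in 11 trials. The binomial likelihood contributes θ^3(1−θ)^8, so the posterior is Beta(2+3, 11+8) = Beta(5, 19).
For Beta(a, b) with a, b > 1 the mode is (a−1)/(a+b−2) = 4/22 ≈ 0.1818.

θ̂_MAP = 0.1818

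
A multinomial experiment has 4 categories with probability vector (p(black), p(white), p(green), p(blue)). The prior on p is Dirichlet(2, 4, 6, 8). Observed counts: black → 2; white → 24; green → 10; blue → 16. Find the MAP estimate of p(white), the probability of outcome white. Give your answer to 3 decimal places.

MAP estimate of p(white) = 0.397

The posterior is Dirichlet(αᵢ + nᵢ) = Dirichlet(4, 28, 16, 24).
For a Dirichlet(a₁,…,a_K) with all aᵢ > 1, the mode has j-th component (aⱼ − 1)/(Σaᵢ − K).
Here Σaᵢ = 72 and K = 4, so p(white) = (28 − 1)/(72 − 4) = 27/68 ≈ 0.397.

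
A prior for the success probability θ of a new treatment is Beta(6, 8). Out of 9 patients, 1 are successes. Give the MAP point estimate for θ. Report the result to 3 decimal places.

Prior: Beta(6, 8).
Data: 1 success in 9 trials. The binomial likelihood contributes θ(1−θ)^8, so the posterior is Beta(6+1, 8+8) = Beta(7, 16).
For Beta(a, b) with a, b > 1 the mode is (a−1)/(a+b−2) = 6/21 ≈ 0.286.

θ̂_MAP = 0.286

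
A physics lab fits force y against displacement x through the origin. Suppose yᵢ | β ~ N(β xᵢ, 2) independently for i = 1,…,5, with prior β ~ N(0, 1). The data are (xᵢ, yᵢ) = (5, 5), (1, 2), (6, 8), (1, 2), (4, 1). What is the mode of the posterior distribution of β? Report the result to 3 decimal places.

log p(β | y) = −Σ(yᵢ − βxᵢ)²/(2·2) − β²/(2·1) + const.
Setting the derivative to zero: Σxᵢ(yᵢ − βxᵢ)/2 − β/1 = 0, so β = Σxᵢyᵢ / (Σxᵢ² + σ²/τ²).
Σxᵢyᵢ = 5·5 + 1·2 + 6·8 + 1·2 + 4·1 = 81; Σxᵢ² = 79; σ²/τ² = 2.
β̂_MAP = 81 / (79 + 2) = 81/81 ≈ 1.000.

β̂_MAP = 1.000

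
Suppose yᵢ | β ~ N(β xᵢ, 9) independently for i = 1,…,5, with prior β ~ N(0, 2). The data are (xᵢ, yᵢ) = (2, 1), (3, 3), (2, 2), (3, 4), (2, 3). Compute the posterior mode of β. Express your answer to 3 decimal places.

β̂_MAP = 0.957

log p(β | y) = −Σ(yᵢ − βxᵢ)²/(2·9) − β²/(2·2) + const.
Setting the derivative to zero: Σxᵢ(yᵢ − βxᵢ)/9 − β/2 = 0, so β = Σxᵢyᵢ / (Σxᵢ² + σ²/τ²).
Σxᵢyᵢ = 2·1 + 3·3 + 2·2 + 3·4 + 2·3 = 33; Σxᵢ² = 30; σ²/τ² = 4.5.
β̂_MAP = 33 / (30 + 4.5) = 33/34.5 ≈ 0.957.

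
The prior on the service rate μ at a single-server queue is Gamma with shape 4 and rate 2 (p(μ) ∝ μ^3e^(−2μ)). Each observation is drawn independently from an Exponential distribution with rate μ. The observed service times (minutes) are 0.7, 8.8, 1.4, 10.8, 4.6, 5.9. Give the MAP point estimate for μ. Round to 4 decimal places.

μ̂_MAP = 0.2632

The Exponential(rate=μ) likelihood is ∝ μ^n e^(−μΣtᵢ). Here n = 6 and Σtᵢ = 0.7 + 8.8 + 1.4 + 10.8 + 4.6 + 5.9 = 32.2.
Posterior ∝ μ^3e^(−2μ) · μ^6e^(−32.2μ) = μ^9e^(−34.2μ), i.e. Gamma(10, 34.2).
Mode = (a−1)/b = 9/34.2 ≈ 0.2632.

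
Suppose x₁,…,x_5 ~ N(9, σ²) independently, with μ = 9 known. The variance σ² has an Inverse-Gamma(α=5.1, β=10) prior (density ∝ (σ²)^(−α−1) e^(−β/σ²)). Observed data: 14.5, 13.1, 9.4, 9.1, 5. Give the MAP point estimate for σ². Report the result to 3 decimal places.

Sum of squared deviations about the known mean: SS = (14.5−9)² + (13.1−9)² + (9.4−9)² + (9.1−9)² + (5−9)² = 63.23.
The Normal likelihood contributes (σ²)^(−n/2) exp(−SS/(2σ²)), so the posterior is Inverse-Gamma(α + n/2, β + SS/2) = Inverse-Gamma(7.6, 41.615).
The mode of Inverse-Gamma(a, b) is b/(a+1) = 41.615/8.6 ≈ 4.839.

σ̂²_MAP = 4.839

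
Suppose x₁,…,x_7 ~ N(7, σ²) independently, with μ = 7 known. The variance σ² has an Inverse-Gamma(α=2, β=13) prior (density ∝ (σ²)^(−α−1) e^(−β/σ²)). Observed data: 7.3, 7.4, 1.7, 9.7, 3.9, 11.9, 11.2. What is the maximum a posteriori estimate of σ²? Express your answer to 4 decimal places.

σ̂²_MAP = 8.6838

Sum of squared deviations about the known mean: SS = (7.3−7)² + (7.4−7)² + (1.7−7)² + (9.7−7)² + (3.9−7)² + (11.9−7)² + (11.2−7)² = 86.89.
The Normal likelihood contributes (σ²)^(−n/2) exp(−SS/(2σ²)), so the posterior is Inverse-Gamma(α + n/2, β + SS/2) = Inverse-Gamma(5.5, 56.445).
The mode of Inverse-Gamma(a, b) is b/(a+1) = 56.445/6.5 ≈ 8.6838.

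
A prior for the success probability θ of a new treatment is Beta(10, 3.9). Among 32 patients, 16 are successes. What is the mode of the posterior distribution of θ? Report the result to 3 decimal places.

θ̂_MAP = 0.569

Prior: Beta(10, 3.9).
Data: 16 successes in 32 trials. The binomial likelihood contributes θ^16(1−θ)^16, so the posterior is Beta(10+16, 3.9+16) = Beta(26, 19.9).
For Beta(a, b) with a, b > 1 the mode is (a−1)/(a+b−2) = 25/43.9 ≈ 0.569.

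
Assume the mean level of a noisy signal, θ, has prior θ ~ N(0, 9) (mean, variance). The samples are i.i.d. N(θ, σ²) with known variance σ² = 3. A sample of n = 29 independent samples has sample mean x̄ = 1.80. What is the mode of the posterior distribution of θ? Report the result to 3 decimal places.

θ̂_MAP = 1.780

n = 29, x̄ = 1.80.
For a Normal prior and Normal likelihood with known variance, the posterior is Normal; its mode equals its mean, the precision-weighted average.
Prior precision 1/σ₀² = 1/9; data precision n/σ² = 29/3.
θ̂ = ((1/9)·0 + (29/3)·1.8) / (1/9 + 29/3) = 17.4/(88/9) = 783/440 ≈ 1.780.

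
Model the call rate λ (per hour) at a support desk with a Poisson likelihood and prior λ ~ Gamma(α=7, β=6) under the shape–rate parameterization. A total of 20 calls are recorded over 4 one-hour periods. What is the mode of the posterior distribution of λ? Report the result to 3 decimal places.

Σxᵢ = 20, n = 4.
Posterior ∝ λ^6e^(−6λ) · λ^20e^(−4λ) = λ^26e^(−10λ), i.e. Gamma(shape=27, rate=10).
The mode of a Gamma(a, b) with a ≥ 1 (shape–rate) is (a−1)/b = 26/10 ≈ 2.600.

λ̂_MAP = 2.600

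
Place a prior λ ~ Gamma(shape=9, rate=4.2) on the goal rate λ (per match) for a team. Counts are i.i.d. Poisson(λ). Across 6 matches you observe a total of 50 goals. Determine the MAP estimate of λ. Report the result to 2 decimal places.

Σxᵢ = 50, n = 6.
Posterior ∝ λ^8e^(−4.2λ) · λ^50e^(−6λ) = λ^58e^(−10.2λ), i.e. Gamma(shape=59, rate=10.2).
The mode of a Gamma(a, b) with a ≥ 1 (shape–rate) is (a−1)/b = 58/10.2 ≈ 5.69.

λ̂_MAP = 5.69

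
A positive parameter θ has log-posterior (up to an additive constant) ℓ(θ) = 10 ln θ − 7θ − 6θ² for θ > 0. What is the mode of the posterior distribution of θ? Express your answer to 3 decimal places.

θ̂_MAP = 0.667

ℓ'(θ) = 10/θ − 7 − 12θ. Setting this to zero and multiplying by θ: 12θ² + 7θ − 10 = 0.
θ = (−7 + √(7² + 4·12·10)) / (2·12) = (−7 + √529) / 24 = (−7 + 23)/24 = 2/3.
ℓ''(θ) = −10/θ² − 12 < 0, confirming a maximum.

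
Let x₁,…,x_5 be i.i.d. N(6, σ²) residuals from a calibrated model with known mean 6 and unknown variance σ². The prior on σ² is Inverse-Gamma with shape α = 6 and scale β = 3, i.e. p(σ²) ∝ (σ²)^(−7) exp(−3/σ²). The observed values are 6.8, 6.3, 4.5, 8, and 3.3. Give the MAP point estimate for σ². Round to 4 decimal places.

Sum of squared deviations about the known mean: SS = (6.8−6)² + (6.3−6)² + (4.5−6)² + (8−6)² + (3.3−6)² = 14.27.
The Normal likelihood contributes (σ²)^(−n/2) exp(−SS/(2σ²)), so the posterior is Inverse-Gamma(α + n/2, β + SS/2) = Inverse-Gamma(8.5, 10.135).
The mode of Inverse-Gamma(a, b) is b/(a+1) = 10.135/9.5 ≈ 1.0668.

σ̂²_MAP = 1.0668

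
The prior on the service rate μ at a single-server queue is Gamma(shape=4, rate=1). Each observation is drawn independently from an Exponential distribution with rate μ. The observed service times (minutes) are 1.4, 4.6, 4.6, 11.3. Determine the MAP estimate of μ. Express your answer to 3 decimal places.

The Exponential(rate=μ) likelihood is ∝ μ^n e^(−μΣtᵢ). Here n = 4 and Σtᵢ = 1.4 + 4.6 + 4.6 + 11.3 = 21.9.
Posterior ∝ μ^3e^(−1μ) · μ^4e^(−21.9μ) = μ^7e^(−22.9μ), i.e. Gamma(8, 22.9).
Mode = (a−1)/b = 7/22.9 ≈ 0.306.

μ̂_MAP = 0.306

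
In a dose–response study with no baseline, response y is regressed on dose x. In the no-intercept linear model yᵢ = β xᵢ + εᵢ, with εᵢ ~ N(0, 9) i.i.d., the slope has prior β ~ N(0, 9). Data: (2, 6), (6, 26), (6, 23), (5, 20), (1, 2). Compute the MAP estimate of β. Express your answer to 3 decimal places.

log p(β | y) = −Σ(yᵢ − βxᵢ)²/(2·9) − β²/(2·9) + const.
Setting the derivative to zero: Σxᵢ(yᵢ − βxᵢ)/9 − β/9 = 0, so β = Σxᵢyᵢ / (Σxᵢ² + σ²/τ²).
Σxᵢyᵢ = 2·6 + 6·26 + 6·23 + 5·20 + 1·2 = 408; Σxᵢ² = 102; σ²/τ² = 1.
β̂_MAP = 408 / (102 + 1) = 408/103 ≈ 3.961.

β̂_MAP = 3.961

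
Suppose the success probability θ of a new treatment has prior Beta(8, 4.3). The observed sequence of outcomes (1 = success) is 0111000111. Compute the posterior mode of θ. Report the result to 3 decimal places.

Prior: Beta(8, 4.3).
Data: 6 successes in 10 trials (from the sequence). The binomial likelihood contributes θ^6(1−θ)^4, so the posterior is Beta(8+6, 4.3+4) = Beta(14, 8.3).
For Beta(a, b) with a, b > 1 the mode is (a−1)/(a+b−2) = 13/20.3 ≈ 0.640.

θ̂_MAP = 0.640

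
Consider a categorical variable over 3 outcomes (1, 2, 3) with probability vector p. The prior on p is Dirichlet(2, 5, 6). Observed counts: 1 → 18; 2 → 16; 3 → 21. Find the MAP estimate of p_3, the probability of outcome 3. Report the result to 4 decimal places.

MAP estimate: 0.4000

The posterior is Dirichlet(αᵢ + nᵢ) = Dirichlet(20, 21, 27).
For a Dirichlet(a₁,…,a_K) with all aᵢ > 1, the mode has j-th component (aⱼ − 1)/(Σaᵢ − K).
Here Σaᵢ = 68 and K = 3, so p_3 = (27 − 1)/(68 − 3) = 26/65 ≈ 0.4000.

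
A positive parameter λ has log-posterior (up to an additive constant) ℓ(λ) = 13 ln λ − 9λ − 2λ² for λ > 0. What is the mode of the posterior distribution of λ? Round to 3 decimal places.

λ̂_MAP = 1.000

ℓ'(λ) = 13/λ − 9 − 4λ. Setting this to zero and multiplying by λ: 4λ² + 9λ − 13 = 0.
λ = (−9 + √(9² + 4·4·13)) / (2·4) = (−9 + √289) / 8 = (−9 + 17)/8 = 1.
ℓ''(λ) = −13/λ² − 4 < 0, confirming a maximum.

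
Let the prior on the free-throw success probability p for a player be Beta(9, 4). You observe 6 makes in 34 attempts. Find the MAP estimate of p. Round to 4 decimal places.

Prior: Beta(9, 4).
Data: 6 successes in 34 trials. The binomial likelihood contributes p^6(1−p)^28, so the posterior is Beta(9+6, 4+28) = Beta(15, 32).
For Beta(a, b) with a, b > 1 the mode is (a−1)/(a+b−2) = 14/45 ≈ 0.3111.

p̂_MAP = 0.3111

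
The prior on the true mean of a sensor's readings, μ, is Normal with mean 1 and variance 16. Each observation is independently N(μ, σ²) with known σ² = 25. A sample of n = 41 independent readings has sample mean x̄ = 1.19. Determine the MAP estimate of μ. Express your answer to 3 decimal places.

μ̂_MAP = 1.183

n = 41, x̄ = 1.19.
For a Normal prior and Normal likelihood with known variance, the posterior is Normal; its mode equals its mean, the precision-weighted average.
Prior precision 1/σ₀² = 1/16 = 0.0625; data precision n/σ² = 41/25 = 1.64.
μ̂ = (0.0625·1 + 1.64·1.19) / (0.0625 + 1.64) = 2.0141/1.7025 = 20141/17025 ≈ 1.183.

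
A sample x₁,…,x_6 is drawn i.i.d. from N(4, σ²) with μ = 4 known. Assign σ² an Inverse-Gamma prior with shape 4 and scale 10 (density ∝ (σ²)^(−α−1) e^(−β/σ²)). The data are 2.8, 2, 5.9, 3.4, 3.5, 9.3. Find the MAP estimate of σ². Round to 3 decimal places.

σ̂²_MAP = 3.609

Sum of squared deviations about the known mean: SS = (2.8−4)² + (2−4)² + (5.9−4)² + (3.4−4)² + (3.5−4)² + (9.3−4)² = 37.75.
The Normal likelihood contributes (σ²)^(−n/2) exp(−SS/(2σ²)), so the posterior is Inverse-Gamma(α + n/2, β + SS/2) = Inverse-Gamma(7, 28.875).
The mode of Inverse-Gamma(a, b) is b/(a+1) = 28.875/8 ≈ 3.609.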